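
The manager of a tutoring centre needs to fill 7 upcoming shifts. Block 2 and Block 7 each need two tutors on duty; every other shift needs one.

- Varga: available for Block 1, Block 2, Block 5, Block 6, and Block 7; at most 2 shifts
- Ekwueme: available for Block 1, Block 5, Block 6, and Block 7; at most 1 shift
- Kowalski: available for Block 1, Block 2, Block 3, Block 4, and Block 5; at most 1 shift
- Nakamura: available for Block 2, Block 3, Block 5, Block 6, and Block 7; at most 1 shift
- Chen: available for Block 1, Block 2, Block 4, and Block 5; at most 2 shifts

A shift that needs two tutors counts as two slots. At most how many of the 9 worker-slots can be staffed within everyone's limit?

Total capacity across all tutors is 2+1+1+1+2 = 7, and 9 slots are needed, so at most 7 can be filled.
An assignment achieving 7: Block 1→Chen, Block 2→Nakamura, Block 3→Kowalski, Block 4→Chen, Block 6→Varga, Block 7→Varga+Ekwueme.
Loads: Varga 2/2, Ekwueme 1/1, Kowalski 1/1, Nakamura 1/1, Chen 2/2.

7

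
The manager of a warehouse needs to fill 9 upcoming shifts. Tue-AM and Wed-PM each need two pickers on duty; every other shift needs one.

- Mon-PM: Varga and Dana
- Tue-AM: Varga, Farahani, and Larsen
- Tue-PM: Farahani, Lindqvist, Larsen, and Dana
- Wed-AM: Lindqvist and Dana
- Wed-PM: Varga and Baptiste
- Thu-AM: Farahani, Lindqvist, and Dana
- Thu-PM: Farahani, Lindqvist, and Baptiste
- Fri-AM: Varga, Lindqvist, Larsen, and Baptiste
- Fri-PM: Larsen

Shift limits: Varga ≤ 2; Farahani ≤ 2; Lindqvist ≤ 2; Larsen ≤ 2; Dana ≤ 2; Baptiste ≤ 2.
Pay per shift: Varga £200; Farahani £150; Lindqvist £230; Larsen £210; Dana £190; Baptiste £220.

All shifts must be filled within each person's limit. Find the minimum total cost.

Wed-PM can only be covered by Varga and Baptiste, so that assignment is forced.
Fri-PM can only be covered by Larsen, so that assignment is forced.
Picking the cheapest available picker for each shift independently would cost £2010, but that ignores the shift limits.
An optimal schedule: Mon-PM→Dana, Tue-AM→Farahani+Varga, Tue-PM→Larsen, Wed-AM→Dana, Wed-PM→Varga+Baptiste, Thu-AM→Farahani, Thu-PM→Baptiste, Fri-AM→Lindqvist, Fri-PM→Larsen.
Total: 190 + 150 + 200 + 210 + 190 + 200 + 220 + 150 + 220 + 230 + 210 = £2170.

£2170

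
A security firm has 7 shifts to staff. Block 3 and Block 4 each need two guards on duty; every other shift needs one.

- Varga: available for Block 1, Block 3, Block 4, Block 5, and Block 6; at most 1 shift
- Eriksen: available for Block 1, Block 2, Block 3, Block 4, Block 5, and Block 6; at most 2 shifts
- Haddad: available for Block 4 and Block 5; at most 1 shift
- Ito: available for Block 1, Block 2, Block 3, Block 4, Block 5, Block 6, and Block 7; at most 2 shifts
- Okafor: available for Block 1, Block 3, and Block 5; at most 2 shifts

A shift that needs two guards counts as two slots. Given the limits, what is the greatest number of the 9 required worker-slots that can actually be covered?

Total capacity across all guards is 1+2+1+2+2 = 8, and 9 slots are needed, so at most 8 can be filled.
An assignment achieving 8: Block 1→Eriksen, Block 2→Eriksen, Block 3→Ito+Okafor, Block 4→Haddad, Block 5→Okafor, Block 6→Varga, Block 7→Ito.
Loads: Varga 1/1, Eriksen 2/2, Haddad 1/1, Ito 2/2, Okafor 2/2.

8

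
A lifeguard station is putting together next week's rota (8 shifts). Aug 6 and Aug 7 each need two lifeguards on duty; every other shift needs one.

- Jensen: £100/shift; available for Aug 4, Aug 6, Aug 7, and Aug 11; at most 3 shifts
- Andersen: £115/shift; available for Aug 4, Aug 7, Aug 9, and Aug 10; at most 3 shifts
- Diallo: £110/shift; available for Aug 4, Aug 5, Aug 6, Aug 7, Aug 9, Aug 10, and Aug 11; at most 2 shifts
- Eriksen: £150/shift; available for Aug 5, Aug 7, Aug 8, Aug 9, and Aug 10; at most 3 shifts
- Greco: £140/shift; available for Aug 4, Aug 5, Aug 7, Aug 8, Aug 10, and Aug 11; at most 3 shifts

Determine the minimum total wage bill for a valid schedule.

Aug 6 can only be covered by Jensen and Diallo, so that assignment is forced.
Picking the cheapest available lifeguard for each shift independently would cost £1090, but that ignores the shift limits.
An optimal schedule: Aug 4→Jensen, Aug 5→Diallo, Aug 6→Jensen+Diallo, Aug 7→Andersen+Greco, Aug 8→Greco, Aug 9→Andersen, Aug 10→Andersen, Aug 11→Jensen.
Total: 100 + 110 + 100 + 110 + 115 + 140 + 140 + 115 + 115 + 100 = £1145.

£1145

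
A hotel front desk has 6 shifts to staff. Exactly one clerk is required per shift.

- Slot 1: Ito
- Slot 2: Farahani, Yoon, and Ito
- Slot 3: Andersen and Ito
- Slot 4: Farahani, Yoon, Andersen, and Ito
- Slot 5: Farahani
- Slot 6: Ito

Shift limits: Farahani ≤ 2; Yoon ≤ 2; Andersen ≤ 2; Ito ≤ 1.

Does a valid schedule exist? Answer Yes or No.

Total capacity is 7 and 6 slots are needed, so capacity alone doesn't rule it out.
Shifts {Slot 1, Slot 6} need 2 worker-slots in total, but the clerks available for any of those shifts (Ito) can supply at most 1 among them. So no valid schedule exists.

No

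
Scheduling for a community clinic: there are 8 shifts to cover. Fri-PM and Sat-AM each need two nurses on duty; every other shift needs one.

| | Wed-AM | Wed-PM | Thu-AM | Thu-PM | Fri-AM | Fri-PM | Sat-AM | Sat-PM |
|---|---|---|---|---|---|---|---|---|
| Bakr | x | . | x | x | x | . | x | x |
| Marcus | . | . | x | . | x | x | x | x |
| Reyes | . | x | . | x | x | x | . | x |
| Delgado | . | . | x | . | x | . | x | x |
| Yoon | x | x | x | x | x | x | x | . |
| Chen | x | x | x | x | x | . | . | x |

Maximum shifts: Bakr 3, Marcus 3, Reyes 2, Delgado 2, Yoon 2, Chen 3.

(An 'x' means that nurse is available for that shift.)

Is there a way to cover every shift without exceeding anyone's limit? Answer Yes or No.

One valid schedule: Wed-AM→Bakr, Wed-PM→Reyes, Thu-AM→Bakr, Thu-PM→Bakr, Fri-AM→Marcus, Fri-PM→Marcus+Reyes, Sat-AM→Delgado+Yoon, Sat-PM→Marcus.
Loads: Bakr 3/3, Marcus 3/3, Reyes 2/2, Delgado 1/2, Yoon 1/2, Chen 0/3 — all within limits.

Yes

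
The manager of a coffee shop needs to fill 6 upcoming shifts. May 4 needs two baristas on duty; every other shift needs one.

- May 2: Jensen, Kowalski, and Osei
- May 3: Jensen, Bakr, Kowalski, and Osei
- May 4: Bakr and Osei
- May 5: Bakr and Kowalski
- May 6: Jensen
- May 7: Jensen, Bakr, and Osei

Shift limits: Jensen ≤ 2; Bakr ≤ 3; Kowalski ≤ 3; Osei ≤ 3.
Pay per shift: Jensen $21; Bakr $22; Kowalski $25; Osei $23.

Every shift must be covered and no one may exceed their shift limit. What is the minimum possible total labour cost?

$154

May 4 can only be covered by Bakr and Osei, so that assignment is forced.
May 6 can only be covered by Jensen, so that assignment is forced.
Picking the cheapest available barista for each shift independently would cost $151, but that ignores the shift limits.
An optimal schedule: May 2→Jensen, May 3→Osei, May 4→Bakr+Osei, May 5→Bakr, May 6→Jensen, May 7→Bakr.
Total: 21 + 23 + 22 + 23 + 22 + 21 + 22 = $154.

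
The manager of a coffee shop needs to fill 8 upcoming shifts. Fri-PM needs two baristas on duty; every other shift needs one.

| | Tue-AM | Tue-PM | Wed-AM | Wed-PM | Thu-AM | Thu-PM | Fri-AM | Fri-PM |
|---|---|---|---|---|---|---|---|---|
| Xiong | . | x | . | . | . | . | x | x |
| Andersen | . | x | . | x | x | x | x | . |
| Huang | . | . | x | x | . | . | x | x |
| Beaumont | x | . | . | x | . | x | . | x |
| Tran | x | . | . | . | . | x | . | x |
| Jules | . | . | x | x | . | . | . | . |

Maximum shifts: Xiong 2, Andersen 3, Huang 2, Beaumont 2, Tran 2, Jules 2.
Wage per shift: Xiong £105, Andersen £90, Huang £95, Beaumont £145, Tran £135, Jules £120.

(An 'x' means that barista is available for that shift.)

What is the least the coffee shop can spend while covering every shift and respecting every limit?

£925

Thu-AM can only be covered by Andersen, so that assignment is forced.
Picking the cheapest available barista for each shift independently would cost £880, but that ignores the shift limits.
An optimal schedule: Tue-AM→Tran, Tue-PM→Andersen, Wed-AM→Huang, Wed-PM→Jules, Thu-AM→Andersen, Thu-PM→Andersen, Fri-AM→Xiong, Fri-PM→Huang+Xiong.
Total: 135 + 90 + 95 + 120 + 90 + 90 + 105 + 95 + 105 = £925.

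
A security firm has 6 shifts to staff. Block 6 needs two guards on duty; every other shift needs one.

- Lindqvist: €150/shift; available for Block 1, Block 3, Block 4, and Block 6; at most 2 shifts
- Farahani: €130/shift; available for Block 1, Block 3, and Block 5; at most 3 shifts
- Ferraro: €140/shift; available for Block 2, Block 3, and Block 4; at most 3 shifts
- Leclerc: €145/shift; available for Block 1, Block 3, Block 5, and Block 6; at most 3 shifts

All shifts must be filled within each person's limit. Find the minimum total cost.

Block 2 can only be covered by Ferraro, so that assignment is forced.
Block 6 can only be covered by Lindqvist and Leclerc, so that assignment is forced.
Picking the cheapest available guard for each shift independently would cost €965, and that bound is achievable.
An optimal schedule: Block 1→Farahani, Block 2→Ferraro, Block 3→Farahani, Block 4→Ferraro, Block 5→Farahani, Block 6→Leclerc+Lindqvist.
Total: 130 + 140 + 130 + 140 + 130 + 145 + 150 = €965.

€965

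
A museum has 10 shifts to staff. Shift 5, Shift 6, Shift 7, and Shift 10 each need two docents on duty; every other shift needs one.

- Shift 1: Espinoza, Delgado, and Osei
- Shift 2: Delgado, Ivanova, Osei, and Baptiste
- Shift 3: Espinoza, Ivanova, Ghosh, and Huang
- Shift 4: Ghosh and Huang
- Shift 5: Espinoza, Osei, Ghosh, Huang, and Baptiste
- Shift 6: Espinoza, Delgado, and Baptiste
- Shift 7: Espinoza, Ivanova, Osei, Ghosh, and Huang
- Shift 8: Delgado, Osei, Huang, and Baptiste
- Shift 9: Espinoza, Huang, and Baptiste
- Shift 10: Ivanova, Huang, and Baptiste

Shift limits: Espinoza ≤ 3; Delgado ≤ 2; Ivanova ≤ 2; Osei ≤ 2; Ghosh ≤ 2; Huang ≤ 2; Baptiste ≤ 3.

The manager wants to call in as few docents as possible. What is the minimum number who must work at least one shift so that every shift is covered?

6

14 slots to fill and no one can take more than 3, so at least ⌈14/3⌉ = 5 docents are needed.
Any 5 docents together have capacity at most 3+3+2+2+2 = 12 < 14 slots, so 5 can never suffice.
Espinoza, Delgado, Ivanova, Osei, Ghosh, and Baptiste alone can cover everything: Shift 1→Espinoza, Shift 2→Ivanova, Shift 3→Espinoza, Shift 4→Ghosh, Shift 5→Osei+Baptiste, Shift 6→Delgado+Baptiste, Shift 7→Osei+Ghosh, Shift 8→Delgado, Shift 9→Espinoza, Shift 10→Ivanova+Baptiste.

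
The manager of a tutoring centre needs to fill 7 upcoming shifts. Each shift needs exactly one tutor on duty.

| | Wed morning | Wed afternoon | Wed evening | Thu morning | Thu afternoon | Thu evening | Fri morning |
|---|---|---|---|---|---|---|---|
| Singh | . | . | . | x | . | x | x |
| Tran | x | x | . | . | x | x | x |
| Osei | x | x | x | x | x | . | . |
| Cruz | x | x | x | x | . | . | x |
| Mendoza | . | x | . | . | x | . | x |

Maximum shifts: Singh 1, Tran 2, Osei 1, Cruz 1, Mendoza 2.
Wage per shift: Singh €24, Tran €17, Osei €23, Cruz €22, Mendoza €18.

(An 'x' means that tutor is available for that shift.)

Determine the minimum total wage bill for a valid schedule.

€139

Picking the cheapest available tutor for each shift independently would cost €129, but that ignores the shift limits.
An optimal schedule: Wed morning→Tran, Wed afternoon→Mendoza, Wed evening→Osei, Thu morning→Cruz, Thu afternoon→Tran, Thu evening→Singh, Fri morning→Mendoza.
Total: 17 + 18 + 23 + 22 + 17 + 24 + 18 = €139.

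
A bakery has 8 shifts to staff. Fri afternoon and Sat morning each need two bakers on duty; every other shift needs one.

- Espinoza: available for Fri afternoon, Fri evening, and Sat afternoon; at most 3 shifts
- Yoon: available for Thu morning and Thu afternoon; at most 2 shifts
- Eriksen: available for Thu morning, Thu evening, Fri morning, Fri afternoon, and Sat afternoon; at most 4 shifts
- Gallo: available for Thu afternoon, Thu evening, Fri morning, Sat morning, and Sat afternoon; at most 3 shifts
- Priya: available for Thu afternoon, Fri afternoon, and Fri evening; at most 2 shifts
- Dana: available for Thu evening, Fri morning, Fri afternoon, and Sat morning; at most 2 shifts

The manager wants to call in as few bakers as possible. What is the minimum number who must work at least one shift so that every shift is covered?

4

10 slots to fill and no one can take more than 4, so at least ⌈10/4⌉ = 3 bakers are needed.
Shifts {Thu morning, Fri evening, Sat morning} need 4 slots, but among the bakers available for them (Espinoza, Yoon, Eriksen, Gallo, Priya, and Dana) any 3 together supply at most 3. So 3 bakers are not enough.
Espinoza, Yoon, Gallo, and Dana alone can cover everything: Thu morning→Yoon, Thu afternoon→Yoon, Thu evening→Gallo, Fri morning→Gallo, Fri afternoon→Espinoza+Dana, Fri evening→Espinoza, Sat morning→Gallo+Dana, Sat afternoon→Espinoza.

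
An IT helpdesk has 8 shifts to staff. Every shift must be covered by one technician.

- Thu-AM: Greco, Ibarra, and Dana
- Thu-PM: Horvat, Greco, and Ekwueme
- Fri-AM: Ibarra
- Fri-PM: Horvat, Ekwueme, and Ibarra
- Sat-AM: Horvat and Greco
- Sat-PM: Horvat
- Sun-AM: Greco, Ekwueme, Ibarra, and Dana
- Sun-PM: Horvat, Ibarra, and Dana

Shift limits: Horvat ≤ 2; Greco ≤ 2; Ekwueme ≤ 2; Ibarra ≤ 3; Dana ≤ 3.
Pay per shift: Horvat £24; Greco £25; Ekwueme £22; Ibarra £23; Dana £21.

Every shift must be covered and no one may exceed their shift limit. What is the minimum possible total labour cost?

Fri-AM can only be covered by Ibarra, so that assignment is forced.
Sat-PM can only be covered by Horvat, so that assignment is forced.
Picking the cheapest available technician for each shift independently would cost £178, and that bound is achievable.
An optimal schedule: Thu-AM→Dana, Thu-PM→Ekwueme, Fri-AM→Ibarra, Fri-PM→Ekwueme, Sat-AM→Horvat, Sat-PM→Horvat, Sun-AM→Dana, Sun-PM→Dana.
Total: 21 + 22 + 23 + 22 + 24 + 24 + 21 + 21 = £178.

£178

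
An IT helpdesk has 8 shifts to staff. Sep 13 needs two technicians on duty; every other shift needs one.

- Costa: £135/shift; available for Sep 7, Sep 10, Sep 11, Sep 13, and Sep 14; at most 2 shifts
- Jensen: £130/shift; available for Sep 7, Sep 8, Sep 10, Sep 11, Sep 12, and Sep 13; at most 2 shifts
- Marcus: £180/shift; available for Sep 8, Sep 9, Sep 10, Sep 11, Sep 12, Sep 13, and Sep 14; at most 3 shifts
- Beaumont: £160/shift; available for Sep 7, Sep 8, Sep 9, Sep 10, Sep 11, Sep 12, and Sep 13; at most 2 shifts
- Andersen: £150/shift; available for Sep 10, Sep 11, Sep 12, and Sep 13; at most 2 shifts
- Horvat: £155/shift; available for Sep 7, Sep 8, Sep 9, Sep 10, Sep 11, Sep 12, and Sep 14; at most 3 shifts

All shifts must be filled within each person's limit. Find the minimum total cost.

£1295

Picking the cheapest available technician for each shift independently would cost £1205, but that ignores the shift limits.
An optimal schedule: Sep 7→Jensen, Sep 8→Jensen, Sep 9→Horvat, Sep 10→Horvat, Sep 11→Horvat, Sep 12→Andersen, Sep 13→Costa+Andersen, Sep 14→Costa.
Total: 130 + 130 + 155 + 155 + 155 + 150 + 135 + 150 + 135 = £1295.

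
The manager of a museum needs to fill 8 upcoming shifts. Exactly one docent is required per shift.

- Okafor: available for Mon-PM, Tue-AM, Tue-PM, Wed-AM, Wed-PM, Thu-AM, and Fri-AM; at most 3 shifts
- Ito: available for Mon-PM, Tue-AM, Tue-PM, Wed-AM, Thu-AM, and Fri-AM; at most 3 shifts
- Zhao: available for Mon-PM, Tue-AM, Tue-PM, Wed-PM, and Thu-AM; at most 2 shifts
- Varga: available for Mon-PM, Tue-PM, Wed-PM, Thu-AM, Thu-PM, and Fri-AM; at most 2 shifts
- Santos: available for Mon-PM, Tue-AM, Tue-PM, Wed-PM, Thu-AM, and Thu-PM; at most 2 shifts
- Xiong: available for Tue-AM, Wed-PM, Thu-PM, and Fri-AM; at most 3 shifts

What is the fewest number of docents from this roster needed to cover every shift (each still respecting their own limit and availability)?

3

8 slots to fill and no one can take more than 3, so at least ⌈8/3⌉ = 3 docents are needed.
Okafor, Ito, and Varga alone can cover everything: Mon-PM→Ito, Tue-AM→Okafor, Tue-PM→Ito, Wed-AM→Okafor, Wed-PM→Okafor, Thu-AM→Ito, Thu-PM→Varga, Fri-AM→Varga.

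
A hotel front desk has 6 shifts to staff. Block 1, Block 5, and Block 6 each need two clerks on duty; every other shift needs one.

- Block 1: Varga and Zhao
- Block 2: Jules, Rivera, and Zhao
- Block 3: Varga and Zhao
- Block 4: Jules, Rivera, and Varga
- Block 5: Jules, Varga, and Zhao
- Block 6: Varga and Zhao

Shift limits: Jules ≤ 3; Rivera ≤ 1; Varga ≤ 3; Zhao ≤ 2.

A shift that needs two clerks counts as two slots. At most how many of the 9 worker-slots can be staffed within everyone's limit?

Total capacity across all clerks is 3+1+3+2 = 9, and 9 slots are needed, so at most 9 can be filled.
Shifts {Block 1, Block 3, Block 5, Block 6} need 7 slots but only Jules, Varga, and Zhao are available for them, supplying at most 6 — so at least 1 slot must go unfilled.
An assignment achieving 8: Block 1→Varga+Zhao, Block 2→Jules, Block 3→Varga, Block 4→Jules, Block 5→Jules, Block 6→Varga+Zhao.
Loads: Jules 3/3, Rivera 0/1, Varga 3/3, Zhao 2/2.

8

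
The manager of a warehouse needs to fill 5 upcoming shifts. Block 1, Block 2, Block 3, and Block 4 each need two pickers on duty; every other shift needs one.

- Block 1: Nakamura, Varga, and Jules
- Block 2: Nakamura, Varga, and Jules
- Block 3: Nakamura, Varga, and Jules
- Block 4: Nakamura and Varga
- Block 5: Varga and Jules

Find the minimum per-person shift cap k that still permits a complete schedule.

3

With 3 pickers and 9 worker-slots to fill, someone must work at least ⌈9/3⌉ = 3 shifts, so k ≥ 3.
k = 3 works: Block 1→Nakamura+Jules, Block 2→Nakamura+Jules, Block 3→Varga+Jules, Block 4→Nakamura+Varga, Block 5→Varga.
Loads: Nakamura 3, Varga 3, Jules 3 — all ≤ 3.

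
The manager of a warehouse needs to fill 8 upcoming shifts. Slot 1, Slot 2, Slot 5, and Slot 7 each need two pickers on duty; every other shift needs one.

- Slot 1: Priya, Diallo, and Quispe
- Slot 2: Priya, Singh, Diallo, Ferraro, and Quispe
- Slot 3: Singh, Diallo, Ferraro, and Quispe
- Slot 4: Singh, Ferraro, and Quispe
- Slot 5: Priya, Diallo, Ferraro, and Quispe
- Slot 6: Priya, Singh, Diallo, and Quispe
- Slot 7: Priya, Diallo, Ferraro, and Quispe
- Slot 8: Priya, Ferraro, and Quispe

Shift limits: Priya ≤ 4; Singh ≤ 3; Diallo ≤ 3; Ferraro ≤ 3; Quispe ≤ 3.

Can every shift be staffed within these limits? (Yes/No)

One valid schedule: Slot 1→Priya+Diallo, Slot 2→Singh+Ferraro, Slot 3→Singh, Slot 4→Singh, Slot 5→Priya+Diallo, Slot 6→Priya, Slot 7→Diallo+Ferraro, Slot 8→Priya.
Loads: Priya 4/4, Singh 3/3, Diallo 3/3, Ferraro 2/3, Quispe 0/3 — all within limits.

Yes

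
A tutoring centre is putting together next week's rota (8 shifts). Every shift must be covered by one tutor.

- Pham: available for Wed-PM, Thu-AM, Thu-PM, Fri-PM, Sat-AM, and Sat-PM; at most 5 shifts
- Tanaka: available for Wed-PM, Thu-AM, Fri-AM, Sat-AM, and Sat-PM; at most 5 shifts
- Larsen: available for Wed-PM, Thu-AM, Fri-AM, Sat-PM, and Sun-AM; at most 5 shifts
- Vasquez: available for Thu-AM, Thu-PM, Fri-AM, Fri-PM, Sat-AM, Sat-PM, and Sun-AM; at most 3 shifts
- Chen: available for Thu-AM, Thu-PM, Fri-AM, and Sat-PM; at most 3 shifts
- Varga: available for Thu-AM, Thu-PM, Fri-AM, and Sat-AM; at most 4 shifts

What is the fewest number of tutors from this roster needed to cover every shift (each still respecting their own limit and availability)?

8 slots to fill and no one can take more than 5, so at least ⌈8/5⌉ = 2 tutors are needed.
Pham and Larsen alone can cover everything: Wed-PM→Pham, Thu-AM→Pham, Thu-PM→Pham, Fri-AM→Larsen, Fri-PM→Pham, Sat-AM→Pham, Sat-PM→Larsen, Sun-AM→Larsen.

2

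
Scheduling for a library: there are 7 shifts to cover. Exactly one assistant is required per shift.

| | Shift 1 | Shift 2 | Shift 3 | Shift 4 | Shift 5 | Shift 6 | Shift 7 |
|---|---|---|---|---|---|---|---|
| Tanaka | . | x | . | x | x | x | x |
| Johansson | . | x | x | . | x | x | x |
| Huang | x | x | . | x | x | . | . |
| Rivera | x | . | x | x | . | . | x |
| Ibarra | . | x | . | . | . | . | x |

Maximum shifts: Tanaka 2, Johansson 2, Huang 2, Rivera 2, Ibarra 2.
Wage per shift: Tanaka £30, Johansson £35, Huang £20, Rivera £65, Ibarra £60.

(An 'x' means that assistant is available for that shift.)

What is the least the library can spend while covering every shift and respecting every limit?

£230

Picking the cheapest available assistant for each shift independently would cost £175, but that ignores the shift limits.
An optimal schedule: Shift 1→Huang, Shift 2→Johansson, Shift 3→Johansson, Shift 4→Huang, Shift 5→Tanaka, Shift 6→Tanaka, Shift 7→Ibarra.
Total: 20 + 35 + 35 + 20 + 30 + 30 + 60 = £230.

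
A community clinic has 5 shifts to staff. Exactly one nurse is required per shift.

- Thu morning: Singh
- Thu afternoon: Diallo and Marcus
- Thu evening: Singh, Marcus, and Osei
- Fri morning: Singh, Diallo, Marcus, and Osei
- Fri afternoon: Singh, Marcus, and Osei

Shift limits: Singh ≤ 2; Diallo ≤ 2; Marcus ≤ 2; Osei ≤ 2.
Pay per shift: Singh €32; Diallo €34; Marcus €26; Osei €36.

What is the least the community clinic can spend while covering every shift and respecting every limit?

€150

Thu morning can only be covered by Singh, so that assignment is forced.
Picking the cheapest available nurse for each shift independently would cost €136, but that ignores the shift limits.
An optimal schedule: Thu morning→Singh, Thu afternoon→Marcus, Thu evening→Marcus, Fri morning→Diallo, Fri afternoon→Singh.
Total: 32 + 26 + 26 + 34 + 32 = €150.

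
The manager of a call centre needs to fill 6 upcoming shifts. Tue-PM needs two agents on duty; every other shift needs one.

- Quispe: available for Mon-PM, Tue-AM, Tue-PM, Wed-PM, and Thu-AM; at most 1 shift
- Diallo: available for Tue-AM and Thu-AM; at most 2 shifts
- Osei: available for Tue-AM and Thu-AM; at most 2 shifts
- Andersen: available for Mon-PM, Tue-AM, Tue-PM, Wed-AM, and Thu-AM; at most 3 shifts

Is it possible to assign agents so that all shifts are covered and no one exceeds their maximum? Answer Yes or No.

No

Total capacity is 8 and 7 slots are needed, so capacity alone doesn't rule it out.
Shifts {Tue-PM, Wed-PM} need 3 worker-slots in total, but the agents available for any of those shifts (Quispe and Andersen) can supply at most 2 among them. So no valid schedule exists.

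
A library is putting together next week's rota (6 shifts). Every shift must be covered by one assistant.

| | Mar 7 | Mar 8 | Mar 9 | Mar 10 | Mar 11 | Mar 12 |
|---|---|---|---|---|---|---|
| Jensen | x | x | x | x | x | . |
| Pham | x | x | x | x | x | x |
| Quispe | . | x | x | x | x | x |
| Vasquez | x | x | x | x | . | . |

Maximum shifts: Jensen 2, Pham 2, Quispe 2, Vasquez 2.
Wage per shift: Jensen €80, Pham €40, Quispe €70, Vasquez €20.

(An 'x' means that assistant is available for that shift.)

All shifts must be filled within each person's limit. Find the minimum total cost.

€260

Picking the cheapest available assistant for each shift independently would cost €160, but that ignores the shift limits.
An optimal schedule: Mar 7→Vasquez, Mar 8→Vasquez, Mar 9→Quispe, Mar 10→Quispe, Mar 11→Pham, Mar 12→Pham.
Total: 20 + 20 + 70 + 70 + 40 + 40 = €260.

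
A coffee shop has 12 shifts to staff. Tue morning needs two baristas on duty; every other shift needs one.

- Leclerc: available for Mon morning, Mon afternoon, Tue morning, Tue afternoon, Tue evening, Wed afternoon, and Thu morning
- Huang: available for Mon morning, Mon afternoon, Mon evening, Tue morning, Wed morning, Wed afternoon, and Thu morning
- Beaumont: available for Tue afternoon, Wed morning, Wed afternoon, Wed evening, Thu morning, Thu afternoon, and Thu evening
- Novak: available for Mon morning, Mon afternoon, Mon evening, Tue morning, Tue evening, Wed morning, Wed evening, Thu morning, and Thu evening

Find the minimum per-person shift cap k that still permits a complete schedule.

4

With 4 baristas and 13 worker-slots to fill, someone must work at least ⌈13/4⌉ = 4 shifts, so k ≥ 4.
k = 4 works: Mon morning→Leclerc, Mon afternoon→Leclerc, Mon evening→Huang, Tue morning→Huang+Novak, Tue afternoon→Leclerc, Tue evening→Leclerc, Wed morning→Huang, Wed afternoon→Huang, Wed evening→Beaumont, Thu morning→Beaumont, Thu afternoon→Beaumont, Thu evening→Beaumont.
Loads: Leclerc 4, Huang 4, Beaumont 4, Novak 1 — all ≤ 4.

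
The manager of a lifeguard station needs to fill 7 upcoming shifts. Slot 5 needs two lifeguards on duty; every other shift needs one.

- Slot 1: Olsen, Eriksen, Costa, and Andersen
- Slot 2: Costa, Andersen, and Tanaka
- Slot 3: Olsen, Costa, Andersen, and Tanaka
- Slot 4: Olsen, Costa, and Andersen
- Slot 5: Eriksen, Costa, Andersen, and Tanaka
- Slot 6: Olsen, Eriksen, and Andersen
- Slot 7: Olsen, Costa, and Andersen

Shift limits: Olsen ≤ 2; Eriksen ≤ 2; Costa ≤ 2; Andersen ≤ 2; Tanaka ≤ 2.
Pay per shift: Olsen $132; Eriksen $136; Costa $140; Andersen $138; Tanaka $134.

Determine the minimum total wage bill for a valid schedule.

Picking the cheapest available lifeguard for each shift independently would cost $1064, but that ignores the shift limits.
An optimal schedule: Slot 1→Eriksen, Slot 2→Tanaka, Slot 3→Tanaka, Slot 4→Olsen, Slot 5→Eriksen+Andersen, Slot 6→Olsen, Slot 7→Andersen.
Total: 136 + 134 + 134 + 132 + 136 + 138 + 132 + 138 = $1080.

$1080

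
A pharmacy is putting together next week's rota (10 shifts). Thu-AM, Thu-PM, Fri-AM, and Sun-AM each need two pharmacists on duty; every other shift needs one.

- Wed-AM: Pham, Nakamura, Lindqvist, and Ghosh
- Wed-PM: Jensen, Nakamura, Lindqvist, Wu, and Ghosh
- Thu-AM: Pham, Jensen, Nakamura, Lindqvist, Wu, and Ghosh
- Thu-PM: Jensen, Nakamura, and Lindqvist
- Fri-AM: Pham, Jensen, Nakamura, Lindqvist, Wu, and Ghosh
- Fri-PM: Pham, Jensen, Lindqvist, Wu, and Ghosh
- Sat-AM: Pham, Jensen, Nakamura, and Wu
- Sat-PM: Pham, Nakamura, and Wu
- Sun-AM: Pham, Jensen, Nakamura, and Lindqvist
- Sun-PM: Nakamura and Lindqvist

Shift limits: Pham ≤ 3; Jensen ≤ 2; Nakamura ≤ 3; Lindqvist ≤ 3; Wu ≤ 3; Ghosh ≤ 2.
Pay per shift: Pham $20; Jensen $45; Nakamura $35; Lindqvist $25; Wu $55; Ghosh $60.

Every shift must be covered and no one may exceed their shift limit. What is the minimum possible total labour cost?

Picking the cheapest available pharmacist for each shift independently would cost $325, but that ignores the shift limits.
An optimal schedule: Wed-AM→Pham, Wed-PM→Lindqvist, Thu-AM→Nakamura+Wu, Thu-PM→Lindqvist+Nakamura, Fri-AM→Jensen+Wu, Fri-PM→Wu, Sat-AM→Pham, Sat-PM→Pham, Sun-AM→Nakamura+Jensen, Sun-PM→Lindqvist.
Total: 20 + 25 + 35 + 55 + 25 + 35 + 45 + 55 + 55 + 20 + 20 + 35 + 45 + 25 = $495.

$495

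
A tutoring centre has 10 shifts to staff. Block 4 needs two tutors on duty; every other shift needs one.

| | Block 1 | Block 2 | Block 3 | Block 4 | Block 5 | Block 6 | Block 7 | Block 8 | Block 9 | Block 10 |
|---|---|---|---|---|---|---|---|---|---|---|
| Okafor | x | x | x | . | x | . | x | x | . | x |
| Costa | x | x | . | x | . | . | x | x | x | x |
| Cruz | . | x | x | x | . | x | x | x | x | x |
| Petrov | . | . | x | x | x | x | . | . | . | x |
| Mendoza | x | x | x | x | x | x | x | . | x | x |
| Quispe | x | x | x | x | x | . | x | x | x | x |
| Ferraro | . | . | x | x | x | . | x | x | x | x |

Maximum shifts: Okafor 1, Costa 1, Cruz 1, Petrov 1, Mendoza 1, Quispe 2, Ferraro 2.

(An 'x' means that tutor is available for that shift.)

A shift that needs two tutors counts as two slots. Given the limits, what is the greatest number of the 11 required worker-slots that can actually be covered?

Total capacity across all tutors is 1+1+1+1+1+2+2 = 9, and 11 slots are needed, so at most 9 can be filled.
An assignment achieving 9: Block 1→Okafor, Block 2→Costa, Block 3→Quispe, Block 4→Ferraro, Block 5→Petrov, Block 6→Cruz, Block 7→Ferraro, Block 8→Quispe, Block 9→Mendoza.
Loads: Okafor 1/1, Costa 1/1, Cruz 1/1, Petrov 1/1, Mendoza 1/1, Quispe 2/2, Ferraro 2/2.

9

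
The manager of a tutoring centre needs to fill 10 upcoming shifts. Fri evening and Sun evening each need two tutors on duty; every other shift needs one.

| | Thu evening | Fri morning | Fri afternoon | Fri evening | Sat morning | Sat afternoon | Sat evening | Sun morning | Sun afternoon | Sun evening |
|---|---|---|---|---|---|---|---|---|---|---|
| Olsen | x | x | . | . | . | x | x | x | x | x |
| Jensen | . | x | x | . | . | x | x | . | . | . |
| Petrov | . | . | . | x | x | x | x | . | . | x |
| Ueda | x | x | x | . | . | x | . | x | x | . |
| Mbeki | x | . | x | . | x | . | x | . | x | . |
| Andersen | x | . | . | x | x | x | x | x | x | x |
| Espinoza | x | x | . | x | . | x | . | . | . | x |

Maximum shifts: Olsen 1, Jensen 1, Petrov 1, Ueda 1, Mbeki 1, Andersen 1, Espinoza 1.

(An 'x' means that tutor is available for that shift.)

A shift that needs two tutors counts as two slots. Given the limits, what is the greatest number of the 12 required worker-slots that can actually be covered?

7

Total capacity across all tutors is 1+1+1+1+1+1+1 = 7, and 12 slots are needed, so at most 7 can be filled.
An assignment achieving 7: Fri morning→Ueda, Fri afternoon→Jensen, Fri evening→Petrov+Andersen, Sat morning→Mbeki, Sun morning→Olsen, Sun evening→Espinoza.
Loads: Olsen 1/1, Jensen 1/1, Petrov 1/1, Ueda 1/1, Mbeki 1/1, Andersen 1/1, Espinoza 1/1.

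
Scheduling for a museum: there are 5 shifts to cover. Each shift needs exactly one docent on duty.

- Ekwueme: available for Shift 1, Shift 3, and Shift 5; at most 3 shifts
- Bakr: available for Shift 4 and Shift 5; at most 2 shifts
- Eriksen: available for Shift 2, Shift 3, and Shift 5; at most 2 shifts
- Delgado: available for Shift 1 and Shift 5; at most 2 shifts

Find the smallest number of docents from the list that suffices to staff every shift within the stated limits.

5 slots to fill and no one can take more than 3, so at least ⌈5/3⌉ = 2 docents are needed.
Shifts {Shift 1, Shift 2, Shift 4} need 3 slots, but among the docents available for them (Ekwueme, Bakr, Eriksen, and Delgado) any 2 together supply at most 2. So 2 docents are not enough.
Ekwueme, Bakr, and Eriksen alone can cover everything: Shift 1→Ekwueme, Shift 2→Eriksen, Shift 3→Ekwueme, Shift 4→Bakr, Shift 5→Ekwueme.

3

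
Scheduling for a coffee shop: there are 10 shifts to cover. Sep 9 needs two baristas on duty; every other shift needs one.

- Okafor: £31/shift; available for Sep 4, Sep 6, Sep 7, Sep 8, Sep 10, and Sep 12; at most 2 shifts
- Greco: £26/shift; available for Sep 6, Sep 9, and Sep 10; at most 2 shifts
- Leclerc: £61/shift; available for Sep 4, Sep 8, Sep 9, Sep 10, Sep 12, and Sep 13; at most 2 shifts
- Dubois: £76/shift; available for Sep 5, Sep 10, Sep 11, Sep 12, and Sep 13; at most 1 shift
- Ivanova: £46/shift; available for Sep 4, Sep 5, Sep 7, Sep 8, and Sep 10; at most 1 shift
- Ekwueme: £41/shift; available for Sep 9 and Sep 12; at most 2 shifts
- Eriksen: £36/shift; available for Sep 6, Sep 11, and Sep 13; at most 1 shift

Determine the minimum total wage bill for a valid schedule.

£476

Picking the cheapest available barista for each shift independently would cost £361, but that ignores the shift limits.
An optimal schedule: Sep 4→Okafor, Sep 5→Dubois, Sep 6→Greco, Sep 7→Okafor, Sep 8→Leclerc, Sep 9→Greco+Ekwueme, Sep 10→Ivanova, Sep 11→Eriksen, Sep 12→Ekwueme, Sep 13→Leclerc.
Total: 31 + 76 + 26 + 31 + 61 + 26 + 41 + 46 + 36 + 41 + 61 = £476.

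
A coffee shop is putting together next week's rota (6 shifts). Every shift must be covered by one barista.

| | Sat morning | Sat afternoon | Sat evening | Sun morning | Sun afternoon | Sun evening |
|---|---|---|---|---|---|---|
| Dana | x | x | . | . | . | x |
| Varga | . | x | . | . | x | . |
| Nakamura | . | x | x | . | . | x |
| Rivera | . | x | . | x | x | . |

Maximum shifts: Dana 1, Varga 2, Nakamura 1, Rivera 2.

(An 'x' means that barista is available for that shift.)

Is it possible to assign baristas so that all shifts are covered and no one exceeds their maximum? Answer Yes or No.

No

Total capacity is 6 and 6 slots are needed, so capacity alone doesn't rule it out.
Shifts {Sat morning, Sat evening, Sun evening} need 3 worker-slots in total, but the baristas available for any of those shifts (Dana and Nakamura) can supply at most 2 among them. So no valid schedule exists.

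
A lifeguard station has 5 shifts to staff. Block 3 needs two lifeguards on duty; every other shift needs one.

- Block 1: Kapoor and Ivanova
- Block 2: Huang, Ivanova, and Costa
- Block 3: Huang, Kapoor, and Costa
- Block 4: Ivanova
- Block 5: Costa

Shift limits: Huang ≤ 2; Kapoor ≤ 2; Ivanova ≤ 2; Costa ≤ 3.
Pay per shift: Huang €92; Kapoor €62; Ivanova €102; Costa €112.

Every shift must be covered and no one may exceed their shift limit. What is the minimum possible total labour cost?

Block 4 can only be covered by Ivanova, so that assignment is forced.
Block 5 can only be covered by Costa, so that assignment is forced.
Picking the cheapest available lifeguard for each shift independently would cost €522, and that bound is achievable.
An optimal schedule: Block 1→Kapoor, Block 2→Huang, Block 3→Huang+Kapoor, Block 4→Ivanova, Block 5→Costa.
Total: 62 + 92 + 92 + 62 + 102 + 112 = €522.

€522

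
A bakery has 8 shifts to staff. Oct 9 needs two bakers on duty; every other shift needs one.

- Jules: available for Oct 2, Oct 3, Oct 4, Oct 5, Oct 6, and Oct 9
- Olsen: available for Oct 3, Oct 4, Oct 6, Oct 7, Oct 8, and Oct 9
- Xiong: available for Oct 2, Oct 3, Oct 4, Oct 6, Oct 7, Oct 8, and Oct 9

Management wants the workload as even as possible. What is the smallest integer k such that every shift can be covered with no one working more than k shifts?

3

With 3 bakers and 9 worker-slots to fill, someone must work at least ⌈9/3⌉ = 3 shifts, so k ≥ 3.
k = 3 works: Oct 2→Jules, Oct 3→Jules, Oct 4→Xiong, Oct 5→Jules, Oct 6→Xiong, Oct 7→Olsen, Oct 8→Olsen, Oct 9→Olsen+Xiong.
Loads: Jules 3, Olsen 3, Xiong 3 — all ≤ 3.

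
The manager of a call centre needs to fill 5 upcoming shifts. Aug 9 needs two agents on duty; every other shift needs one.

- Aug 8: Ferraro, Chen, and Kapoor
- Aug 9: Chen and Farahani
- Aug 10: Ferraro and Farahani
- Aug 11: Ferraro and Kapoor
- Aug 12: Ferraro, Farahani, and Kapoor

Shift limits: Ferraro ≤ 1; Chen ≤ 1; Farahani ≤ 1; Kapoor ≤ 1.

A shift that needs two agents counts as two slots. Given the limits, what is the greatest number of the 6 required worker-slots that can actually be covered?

Total capacity across all agents is 1+1+1+1 = 4, and 6 slots are needed, so at most 4 can be filled.
An assignment achieving 4: Aug 9→Chen+Farahani, Aug 10→Ferraro, Aug 11→Kapoor.
Loads: Ferraro 1/1, Chen 1/1, Farahani 1/1, Kapoor 1/1.

4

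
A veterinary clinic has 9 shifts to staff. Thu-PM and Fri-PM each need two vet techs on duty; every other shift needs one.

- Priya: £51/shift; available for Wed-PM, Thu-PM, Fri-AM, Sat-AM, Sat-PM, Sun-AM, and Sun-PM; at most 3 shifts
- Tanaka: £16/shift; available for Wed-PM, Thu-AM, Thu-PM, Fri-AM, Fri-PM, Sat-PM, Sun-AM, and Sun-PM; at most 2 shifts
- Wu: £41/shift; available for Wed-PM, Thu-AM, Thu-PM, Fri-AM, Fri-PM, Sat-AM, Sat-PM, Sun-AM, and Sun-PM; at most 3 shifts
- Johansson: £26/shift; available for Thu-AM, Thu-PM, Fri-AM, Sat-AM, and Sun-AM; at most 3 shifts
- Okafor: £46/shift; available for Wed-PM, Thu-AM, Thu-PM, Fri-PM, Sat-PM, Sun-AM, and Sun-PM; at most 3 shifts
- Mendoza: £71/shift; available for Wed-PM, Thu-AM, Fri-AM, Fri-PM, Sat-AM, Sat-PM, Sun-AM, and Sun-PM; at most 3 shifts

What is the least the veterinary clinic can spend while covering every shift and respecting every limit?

£371

Picking the cheapest available vet tech for each shift independently would cost £221, but that ignores the shift limits.
An optimal schedule: Wed-PM→Tanaka, Thu-AM→Tanaka, Thu-PM→Johansson+Okafor, Fri-AM→Johansson, Fri-PM→Wu+Okafor, Sat-AM→Johansson, Sat-PM→Wu, Sun-AM→Okafor, Sun-PM→Wu.
Total: 16 + 16 + 26 + 46 + 26 + 41 + 46 + 26 + 41 + 46 + 41 = £371.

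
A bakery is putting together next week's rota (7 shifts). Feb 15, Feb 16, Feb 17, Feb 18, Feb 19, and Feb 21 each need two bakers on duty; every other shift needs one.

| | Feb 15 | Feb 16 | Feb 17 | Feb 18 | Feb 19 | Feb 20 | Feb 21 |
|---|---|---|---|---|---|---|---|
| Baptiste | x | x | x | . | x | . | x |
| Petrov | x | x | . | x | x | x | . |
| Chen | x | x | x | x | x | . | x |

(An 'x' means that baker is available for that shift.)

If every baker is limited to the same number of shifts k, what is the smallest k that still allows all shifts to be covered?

With 3 bakers and 13 worker-slots to fill, someone must work at least ⌈13/3⌉ = 5 shifts, so k ≥ 5.
k = 5 works: Feb 15→Baptiste+Petrov, Feb 16→Baptiste+Petrov, Feb 17→Baptiste+Chen, Feb 18→Petrov+Chen, Feb 19→Baptiste+Petrov, Feb 20→Petrov, Feb 21→Baptiste+Chen.
Loads: Baptiste 5, Petrov 5, Chen 3 — all ≤ 5.

5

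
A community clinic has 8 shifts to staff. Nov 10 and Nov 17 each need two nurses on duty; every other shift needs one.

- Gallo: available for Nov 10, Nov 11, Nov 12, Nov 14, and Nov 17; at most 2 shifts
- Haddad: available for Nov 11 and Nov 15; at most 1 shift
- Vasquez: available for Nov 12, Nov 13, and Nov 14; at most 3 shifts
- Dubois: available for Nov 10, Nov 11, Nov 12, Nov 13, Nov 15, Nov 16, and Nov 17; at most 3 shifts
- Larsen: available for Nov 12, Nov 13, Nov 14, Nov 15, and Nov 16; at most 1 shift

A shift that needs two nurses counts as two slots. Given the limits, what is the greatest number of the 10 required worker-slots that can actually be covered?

Total capacity across all nurses is 2+1+3+3+1 = 10, and 10 slots are needed, so at most 10 can be filled.
An assignment achieving 10: Nov 10→Gallo+Dubois, Nov 11→Haddad, Nov 12→Vasquez, Nov 13→Vasquez, Nov 14→Vasquez, Nov 15→Larsen, Nov 16→Dubois, Nov 17→Gallo+Dubois.
Loads: Gallo 2/2, Haddad 1/1, Vasquez 3/3, Dubois 3/3, Larsen 1/1.

10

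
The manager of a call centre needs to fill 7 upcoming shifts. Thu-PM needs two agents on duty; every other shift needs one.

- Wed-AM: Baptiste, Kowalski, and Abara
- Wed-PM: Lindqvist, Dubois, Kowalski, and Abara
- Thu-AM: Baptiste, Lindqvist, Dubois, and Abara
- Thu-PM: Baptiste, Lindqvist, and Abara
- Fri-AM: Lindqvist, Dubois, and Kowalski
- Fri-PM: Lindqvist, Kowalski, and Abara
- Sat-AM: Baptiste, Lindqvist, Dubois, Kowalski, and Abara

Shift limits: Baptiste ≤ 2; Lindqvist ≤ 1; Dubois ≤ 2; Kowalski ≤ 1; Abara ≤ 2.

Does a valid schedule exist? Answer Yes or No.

Yes

One valid schedule: Wed-AM→Baptiste, Wed-PM→Dubois, Thu-AM→Abara, Thu-PM→Baptiste+Lindqvist, Fri-AM→Dubois, Fri-PM→Kowalski, Sat-AM→Abara.
Loads: Baptiste 2/2, Lindqvist 1/1, Dubois 2/2, Kowalski 1/1, Abara 2/2 — all within limits.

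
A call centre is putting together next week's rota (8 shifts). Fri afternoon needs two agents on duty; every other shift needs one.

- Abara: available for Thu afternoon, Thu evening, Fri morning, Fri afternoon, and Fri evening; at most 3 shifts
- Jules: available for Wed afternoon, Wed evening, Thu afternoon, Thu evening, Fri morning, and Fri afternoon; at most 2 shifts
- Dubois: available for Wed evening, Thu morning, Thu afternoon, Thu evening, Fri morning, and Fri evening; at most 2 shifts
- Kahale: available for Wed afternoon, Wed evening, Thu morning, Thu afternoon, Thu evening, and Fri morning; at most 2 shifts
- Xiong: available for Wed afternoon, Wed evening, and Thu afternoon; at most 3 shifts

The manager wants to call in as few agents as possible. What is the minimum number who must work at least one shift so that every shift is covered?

9 slots to fill and no one can take more than 3, so at least ⌈9/3⌉ = 3 agents are needed.
Any 3 agents together have capacity at most 3+3+2 = 8 < 9 slots, so 3 can never suffice.
Abara, Jules, Dubois, and Kahale alone can cover everything: Wed afternoon→Jules, Wed evening→Dubois, Thu morning→Dubois, Thu afternoon→Abara, Thu evening→Kahale, Fri morning→Kahale, Fri afternoon→Abara+Jules, Fri evening→Abara.

4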